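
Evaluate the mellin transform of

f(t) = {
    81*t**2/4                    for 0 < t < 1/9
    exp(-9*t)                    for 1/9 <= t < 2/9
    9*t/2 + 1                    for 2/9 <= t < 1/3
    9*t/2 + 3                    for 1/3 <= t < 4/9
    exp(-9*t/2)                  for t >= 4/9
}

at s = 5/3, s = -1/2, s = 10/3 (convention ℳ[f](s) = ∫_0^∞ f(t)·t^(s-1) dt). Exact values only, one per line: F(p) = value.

F(5/3) = 3**(2/3)*(-792*3**(2/3) - 429*2**(2/3) - 220*uppergamma(5/3, 2) + 15 + 220*uppergamma(5/3, 1) + 440*2**(2/3)*uppergamma(5/3, 2) + 4488*2**(1/3))/17820
F(-1/2) = -5/2 - 6*sqrt(pi)*erfc(1) - 3*sqrt(2)*exp(-2) - 3*sqrt(2)*sqrt(pi)*erfc(sqrt(2)) + 3*exp(-2) + 6*sqrt(pi)*erfc(sqrt(2)) + 6*exp(-1) + 4*sqrt(3)
F(10/3) = 3**(1/3)*(-67392*3**(1/3) - 17664*2**(1/3) - 4160*uppergamma(10/3, 2) + 195 + 4160*uppergamma(10/3, 1) + 33280*2**(1/3)*uppergamma(10/3, 2) + 362496*2**(2/3))/9097920

undo the common scale on t: 9*t**2/4 on [0, 1/3); exp(-3*t) on [1/3, 2/3); 3*t/2 + 1 on [2/3, 1); …
remove the common scale on t first: t**2 on [0, 1/2); exp(-2*t) on [1/2, 1); t + 1 on [1, 3/2); …
summing 5 kernel integrals split by 1/9, 2/9, 1/3, 4/9 yields ℳ[f](s)
∫ 81*t**2/4·t^(s-1) over [0, 1/9)
∫ over [1/9, 2/9) of exp(-9*t)·t^(s-1) joins the sum
the [2/9, 1/3) slice contributes ∫ (9*t/2 + 1)·t^(s-1) dt
on [1/3, 4/9): add ∫ (9*t/2 + 3)·t^(s-1) dt
the [4/9, ∞) slice contributes ∫ exp(-9*t/2)·t^(s-1) dt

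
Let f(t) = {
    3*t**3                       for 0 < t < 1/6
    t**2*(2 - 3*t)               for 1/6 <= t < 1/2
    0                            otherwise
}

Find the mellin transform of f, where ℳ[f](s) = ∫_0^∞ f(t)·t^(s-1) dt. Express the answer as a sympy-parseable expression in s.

the shared t-power comes off first: 3*t**2 on [0, 1/6); t*(2 - 3*t) on [1/6, 1/2)
undo the shared t-power: 3*t on [0, 1/6); 2 - 3*t on [1/6, 1/2)
undo the common scale on t: t on [0, 1/2); 2 - t on [1/2, 3/2)
summing 2 kernel integrals split by 1/6 yields ℳ[f](s)
for t in [0, 1/6): the term is ∫ 3*t**3·t^(s-1)
piece [1/6, 1/2): integrate t**2*(2 - 3*t) against the kernel

(9*3**s*(s + 2) + 36*3**s - 2*s - 8)/(72*6**s*(s + 2)*(s + 3))
  Re(s) > -3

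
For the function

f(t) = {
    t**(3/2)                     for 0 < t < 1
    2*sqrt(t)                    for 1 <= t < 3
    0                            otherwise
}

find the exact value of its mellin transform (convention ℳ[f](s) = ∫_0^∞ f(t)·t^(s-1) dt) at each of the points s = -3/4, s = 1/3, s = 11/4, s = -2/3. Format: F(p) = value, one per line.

F(-3/4) = 28/3 - 8*3**(3/4)/3
F(1/3) = -102/55 + 12*3**(5/6)/5
F(11/4) = -84/221 + 216*3**(1/4)/13
F(-2/3) = 66/5 - 4*3**(5/6)

summing 2 kernel integrals split by 1 yields ℳ[f](s)
segment [0, 1) carries t**(3/2); integrate it
∫ over [1, 3) of 2*sqrt(t)·t^(s-1) joins the sum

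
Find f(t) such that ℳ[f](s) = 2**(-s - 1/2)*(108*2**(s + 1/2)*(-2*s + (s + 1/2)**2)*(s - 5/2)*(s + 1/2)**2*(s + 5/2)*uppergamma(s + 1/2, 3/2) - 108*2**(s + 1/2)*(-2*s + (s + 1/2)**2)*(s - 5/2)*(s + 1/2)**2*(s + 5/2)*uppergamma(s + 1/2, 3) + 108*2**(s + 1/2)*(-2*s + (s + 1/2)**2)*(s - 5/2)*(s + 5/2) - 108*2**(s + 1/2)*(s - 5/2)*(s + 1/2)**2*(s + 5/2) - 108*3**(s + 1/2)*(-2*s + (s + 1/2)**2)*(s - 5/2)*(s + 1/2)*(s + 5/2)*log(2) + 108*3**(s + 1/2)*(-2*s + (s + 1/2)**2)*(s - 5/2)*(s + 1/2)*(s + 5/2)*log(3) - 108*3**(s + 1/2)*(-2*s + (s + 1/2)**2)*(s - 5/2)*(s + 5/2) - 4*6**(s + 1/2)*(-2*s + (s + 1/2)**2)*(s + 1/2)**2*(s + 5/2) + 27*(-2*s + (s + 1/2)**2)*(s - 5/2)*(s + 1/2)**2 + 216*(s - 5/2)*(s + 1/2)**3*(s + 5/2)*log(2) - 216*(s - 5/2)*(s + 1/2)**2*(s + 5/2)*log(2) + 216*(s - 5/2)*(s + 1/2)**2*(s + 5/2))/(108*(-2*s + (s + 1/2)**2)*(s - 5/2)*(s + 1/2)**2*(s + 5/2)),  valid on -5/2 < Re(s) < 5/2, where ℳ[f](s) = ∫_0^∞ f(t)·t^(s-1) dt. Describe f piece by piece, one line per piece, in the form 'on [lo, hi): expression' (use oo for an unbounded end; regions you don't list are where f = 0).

on [0, 1/2): t**(5/2)
on [1/2, 1): log(t)/sqrt(t)
on [1, 3/2): sqrt(t)*log(t)
on [3/2, 3): sqrt(t)*exp(-t)
on [3, oo): t**(-5/2)

invert the shared t-power to get t**2 on [0, 1/2); log(t)/t on [1/2, 1); log(t) on [1, 3/2); …
summing 5 kernel integrals split by 1/2, 1, 3/2, 3 yields ℳ[f](s)
∫ t**(5/2)·t^(s-1) over [0, 1/2)
∫ log(t)/sqrt(t)·t^(s-1) over [1/2, 1)
∫ over [1, 3/2) of sqrt(t)*log(t)·t^(s-1) joins the sum
between 3/2 and 3 the integrand is sqrt(t)*exp(-t)·t^(s-1)
∫ over [3, ∞) of t**(-5/2)·t^(s-1) joins the sum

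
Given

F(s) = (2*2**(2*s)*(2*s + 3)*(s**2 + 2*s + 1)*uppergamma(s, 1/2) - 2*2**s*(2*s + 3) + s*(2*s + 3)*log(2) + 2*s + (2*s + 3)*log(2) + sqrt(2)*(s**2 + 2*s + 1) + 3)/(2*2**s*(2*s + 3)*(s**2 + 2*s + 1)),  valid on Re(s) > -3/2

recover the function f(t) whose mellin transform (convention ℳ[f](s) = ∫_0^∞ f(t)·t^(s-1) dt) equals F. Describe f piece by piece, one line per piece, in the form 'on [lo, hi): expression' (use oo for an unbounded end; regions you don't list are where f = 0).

linearity at 1/2, 1 turns ℳ[f](s) into 3 summed integrals
the [0, 1/2) slice contributes ∫ t**(3/2)·t^(s-1) dt
for t in [1/2, 1): the term is ∫ t*log(t)·t^(s-1)
over [1, ∞), the kernel integral of exp(-t/2) enters the sum

on [0, 1/2): t**(3/2)
on [1/2, 1): t*log(t)
on [1, oo): exp(-t/2)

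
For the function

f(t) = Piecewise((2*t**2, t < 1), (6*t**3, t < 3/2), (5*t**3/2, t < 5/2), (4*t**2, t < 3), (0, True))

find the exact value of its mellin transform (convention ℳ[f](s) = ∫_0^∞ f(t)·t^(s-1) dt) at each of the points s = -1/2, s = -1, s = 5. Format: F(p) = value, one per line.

slice at 1, 3/2, 5/2, transform all 4 pieces, and sum them
segment 0 to 1 holds 2*t**2; add its integral
segment 1 to 3/2 holds 6*t**3; add its integral
∫ over [3/2, 5/2) of 5*t**3/2·t^(s-1) joins the sum
over [5/2, 3), the kernel integral of 4*t**2 enters the sum

F(-1/2) = -16/15 - 5*sqrt(10)/24 + 63*sqrt(6)/40 + 8*sqrt(3)
F(-1) = 51/4
F(5) = 9952965/7168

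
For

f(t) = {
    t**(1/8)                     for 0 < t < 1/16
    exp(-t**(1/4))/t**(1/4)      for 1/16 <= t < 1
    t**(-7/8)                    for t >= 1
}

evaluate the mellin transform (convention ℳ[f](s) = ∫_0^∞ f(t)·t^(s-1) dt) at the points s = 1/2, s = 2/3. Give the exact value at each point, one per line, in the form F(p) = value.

peel off the power substitution: t**(1/4) on [0, 1/4); exp(-sqrt(t))/sqrt(t) on [1/4, 1); t**(-7/4) on [1, ∞)
back out the power substitution: sqrt(t) on [0, 1/2); exp(-t)/t on [1/2, 1); t**(-7/2) on [1, ∞)
the shared t-power comes off first: t**(3/2) on [0, 1/2); exp(-t) on [1/2, 1); t**(-5/2) on [1, ∞)
treat the 3 regions marked off by 1/16, 1 separately and sum
over [0, 1/16), the kernel integral of t**(1/8) enters the sum
∫ over [1/16, 1) of exp(-t**(1/4))/t**(1/4)·t^(s-1) joins the sum
on [1, ∞) integrate f = t**(-7/8) against the kernel

F(1/2) = -4*exp(-1) + sqrt(2)/5 + 4*exp(-1/2) + 8/3
F(2/3) = -4*uppergamma(5/3, 1) + 3*2**(5/6)/38 + 4*uppergamma(5/3, 1/2) + 24/5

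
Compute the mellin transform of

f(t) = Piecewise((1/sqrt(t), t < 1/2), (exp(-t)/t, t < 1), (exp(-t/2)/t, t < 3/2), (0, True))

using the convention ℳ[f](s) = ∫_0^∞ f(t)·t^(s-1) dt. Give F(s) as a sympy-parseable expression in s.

reversing the shared t-power: sqrt(t) on [0, 1/2); exp(-t) on [1/2, 1); exp(-t/2) on [1, 3/2)
decompose at 1/2, 1; ℳ[f](s) sums the 3 pieces' integrals
segment 0 to 1/2 holds 1/sqrt(t); add its integral
on [1/2, 1): add ∫ exp(-t)/t·t^(s-1) dt
the [1, 3/2) slice contributes ∫ exp(-t/2)/t·t^(s-1) dt

(2*2**s*(2*s - 1)*uppergamma(s - 1, 1/2) - 2*2**s*(2*s - 1)*uppergamma(s - 1, 1) + 4**s*(2*s - 1)*uppergamma(s - 1, 1/2) - 4**s*(2*s - 1)*uppergamma(s - 1, 3/4) + 4*sqrt(2))/(2*2**s*(2*s - 1))
  Re(s) > 1/2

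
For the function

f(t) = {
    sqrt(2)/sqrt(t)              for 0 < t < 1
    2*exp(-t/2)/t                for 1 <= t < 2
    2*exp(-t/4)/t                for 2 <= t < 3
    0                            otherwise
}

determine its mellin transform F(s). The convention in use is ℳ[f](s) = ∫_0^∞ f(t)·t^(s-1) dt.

strip the common scale on t: 1/sqrt(t) on [0, 1/2); exp(-t)/t on [1/2, 1); exp(-t/2)/t on [1, 3/2)
strip the shared t-power: sqrt(t) on [0, 1/2); exp(-t) on [1/2, 1); exp(-t/2) on [1, 3/2)
cuts at 1, 2: linearity sums the 3 kernel integrals
piece [0, 1): integrate sqrt(2)/sqrt(t) against the kernel
on [1, 2): add ∫ 2*exp(-t/2)/t·t^(s-1) dt
[2, 3) adds the kernel integral of 2*exp(-t/4)/t

(2**(2*s)*(2*s - 1)*uppergamma(s - 1, 1/2) - 2**(2*s)*(2*s - 1)*uppergamma(s - 1, 3/4) + 2**(s + 1)*(2*s - 1)*uppergamma(s - 1, 1/2) - 2**(s + 1)*(2*s - 1)*uppergamma(s - 1, 1) + 4*sqrt(2))/(2*(2*s - 1))
  Re(s) > 1/2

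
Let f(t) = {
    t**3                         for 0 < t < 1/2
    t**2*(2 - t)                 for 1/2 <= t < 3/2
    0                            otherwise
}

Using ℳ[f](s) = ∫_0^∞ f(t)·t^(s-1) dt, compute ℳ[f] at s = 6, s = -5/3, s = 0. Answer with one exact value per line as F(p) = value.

reversing the shared t-power: t**(5/2) on [0, 1/2); t**(3/2)*(2 - t) on [1/2, 3/2)
the shared t-power comes off first: t**(3/2) on [0, 1/2); sqrt(t)*(2 - t) on [1/2, 3/2)
reversing the shared t-power: t on [0, 1/2); 2 - t on [1/2, 3/2)
f breaks at 1/2 into 2 integrals to sum
over [0, 1/2), the kernel integral of t**3 enters the sum
over [1/2, 3/2), the kernel integral of t**2*(2 - t) enters the sum

F(6) = 9839/4608
F(-5/3) = 3*2**(2/3)*(-14 + 13*3**(1/3))/16
F(0) = 23/24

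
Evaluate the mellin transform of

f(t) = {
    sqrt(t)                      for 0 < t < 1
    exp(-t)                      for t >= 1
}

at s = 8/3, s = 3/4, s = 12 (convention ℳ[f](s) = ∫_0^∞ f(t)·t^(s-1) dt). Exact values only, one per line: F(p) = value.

F(8/3) = 6/19 + uppergamma(8/3, 1)
F(3/4) = uppergamma(3/4, 1) + 4/5
F(12) = 2/25 + 108505112*exp(-1)

summing 2 kernel integrals split by 1 yields ℳ[f](s)
segment 0 to 1 holds sqrt(t); add its integral
on [1, ∞) integrate f = exp(-t) against the kernel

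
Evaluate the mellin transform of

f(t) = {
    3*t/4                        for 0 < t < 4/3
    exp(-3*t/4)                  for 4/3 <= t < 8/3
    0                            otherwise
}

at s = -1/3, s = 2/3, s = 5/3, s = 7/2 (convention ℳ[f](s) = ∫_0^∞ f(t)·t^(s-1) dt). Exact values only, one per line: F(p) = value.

back out the common scale on t: 3*t/2 on [0, 2/3); exp(-3*t/2) on [2/3, 4/3)
strip the common scale on t: t on [0, 1); exp(-t) on [1, 2)
f breaks at 4/3 into 2 integrals to sum
[0, 4/3) adds the kernel integral of 3*t/4
piece [4/3, 8/3): integrate exp(-3*t/4) against the kernel

F(-1/3) = 6**(1/3)*(-2*uppergamma(-1/3, 2) + 2*uppergamma(-1/3, 1) + 3)/4
F(2/3) = 2*6**(1/3)*(-5*uppergamma(2/3, 2) + 5*uppergamma(2/3, 1) + 3)/15
F(5/3) = 6**(1/3)*(-8*uppergamma(5/3, 2) + 3 + 8*uppergamma(5/3, 1))/9
F(7/2) = 16*sqrt(3)*(-918*sqrt(2) + (-135*sqrt(pi)*erfc(sqrt(2)) + 16 + 135*sqrt(pi)*erfc(1))*exp(2) + 522*E)*exp(-2)/729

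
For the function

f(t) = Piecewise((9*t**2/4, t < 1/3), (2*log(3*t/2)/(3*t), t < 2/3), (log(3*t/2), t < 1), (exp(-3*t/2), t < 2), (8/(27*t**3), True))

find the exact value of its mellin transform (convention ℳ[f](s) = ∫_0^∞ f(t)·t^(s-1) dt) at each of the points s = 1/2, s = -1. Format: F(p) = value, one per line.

reversing the common scale on t: t**2 on [0, 1/2); log(t)/t on [1/2, 1); log(t) on [1, 3/2); …
along the cuts 1/3, 2/3, 1, 2, ℳ[f](s) splits into 5 integrals
∫ over [0, 1/3) of 9*t**2/4·t^(s-1) joins the sum
segment [1/3, 2/3) carries 2*log(3*t/2)/(3*t); integrate it
for t in [2/3, 1): the term is ∫ log(3*t/2)·t^(s-1)
on [1, 2) integrate f = exp(-3*t/2) against the kernel
segment [2, ∞) carries 8/(27*t**3); integrate it

F(1/2) = -4 + log(9*2**(-4*sqrt(3)/3 - 2)) - sqrt(6)*sqrt(pi)*erfc(sqrt(3))/3 + 2*sqrt(2)/135 + sqrt(6)*sqrt(pi)*erfc(sqrt(6)/2)/3 + 27*sqrt(3)/10
F(-1) = -2*log(2) - log(3) - expint(2, 3)/2 + expint(2, 3/2) + 257/108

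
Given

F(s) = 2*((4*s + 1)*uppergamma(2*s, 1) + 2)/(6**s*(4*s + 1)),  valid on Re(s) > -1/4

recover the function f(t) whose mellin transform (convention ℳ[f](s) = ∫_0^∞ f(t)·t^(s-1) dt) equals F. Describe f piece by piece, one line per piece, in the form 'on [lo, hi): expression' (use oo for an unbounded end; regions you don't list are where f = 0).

on [0, 1/6): 6**(1/4)*t**(1/4)
on [1/6, oo): exp(-sqrt(6)*sqrt(t))

back out the common scale on t: 2**(1/4)*t**(1/4) on [0, 1/2); exp(-sqrt(2)*sqrt(t)) on [1/2, ∞)
remove the common scale on t first: t**(1/4) on [0, 1); exp(-sqrt(t)) on [1, ∞)
strip the power substitution: sqrt(t) on [0, 1); exp(-t) on [1, ∞)
treat the 2 regions marked off by 1/6 separately and sum
the [0, 1/6) slice contributes ∫ 6**(1/4)*t**(1/4)·t^(s-1) dt
[1/6, ∞) adds the kernel integral of exp(-sqrt(6)*sqrt(t))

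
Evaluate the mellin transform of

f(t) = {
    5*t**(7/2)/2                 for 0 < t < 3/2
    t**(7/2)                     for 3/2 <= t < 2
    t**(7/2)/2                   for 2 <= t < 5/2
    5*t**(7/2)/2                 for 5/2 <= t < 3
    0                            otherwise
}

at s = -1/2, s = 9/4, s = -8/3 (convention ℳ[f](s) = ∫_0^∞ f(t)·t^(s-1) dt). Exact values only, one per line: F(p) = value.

F(-1/2) = 725/48
F(9/4) = -3125*2**(1/4)*5**(3/4)/184 + 729*2**(1/4)*3**(3/4)/736 + 64*2**(3/4)/23 + 2430*3**(3/4)/23
F(-8/3) = -6*2**(1/6)*5**(5/6)/5 + 3*2**(5/6)/5 + 9*2**(1/6)*3**(5/6)/10 + 3*3**(5/6)

the 4 pieces separated at 3/2, 2, 5/2 each add one integral
piece [0, 3/2): integrate 5*t**(7/2)/2 against the kernel
segment 3/2 to 2 holds t**(7/2); add its integral
segment [2, 5/2) carries t**(7/2)/2; integrate it
between 5/2 and 3 the integrand is 5*t**(7/2)/2·t^(s-1)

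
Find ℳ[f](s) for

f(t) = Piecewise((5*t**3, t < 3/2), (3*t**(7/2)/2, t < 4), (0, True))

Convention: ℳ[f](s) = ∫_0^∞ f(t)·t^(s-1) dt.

along the cuts 3/2, ℳ[f](s) splits into 2 integrals
∫ 5*t**3·t^(s-1) over [0, 3/2)
on [3/2, 4) integrate f = 3*t**(7/2)/2 against the kernel

(5*(3/2)**(s + 3)*(2*s + 7) - 3*(3/2)**(s + 7/2)*(s + 3) + 3*4**(s + 7/2)*(s + 3))/((s + 3)*(2*s + 7))
  Re(s) > -3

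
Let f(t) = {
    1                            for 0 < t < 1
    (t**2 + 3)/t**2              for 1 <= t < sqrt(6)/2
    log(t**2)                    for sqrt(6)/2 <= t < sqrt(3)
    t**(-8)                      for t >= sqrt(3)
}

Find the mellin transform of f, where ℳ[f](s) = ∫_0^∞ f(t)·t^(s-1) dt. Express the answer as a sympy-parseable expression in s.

2**(1 - s/2)*(-162*2**(s/2 - 1)*(s/2 - 4)*(s/2 - 1)*(s + (s/2 - 1)**2 - 1) - 162*2**(s/2 - 1)*(s/2 - 4)*(s + (s/2 - 1)**2 - 1) - 81*3**(s/2 - 1)*s*(s/2 - 4)*(s/2 - 1)**2*log(3)/2 + 81*3**(s/2 - 1)*s*(s/2 - 4)*(s/2 - 1)**2*log(2)/2 - 81*3**(s/2 - 1)*s*(s/2 - 4)*(s/2 - 1)*log(3)/2 + 81*3**(s/2 - 1)*s*(s/2 - 4)*(s/2 - 1)*log(2)/2 + 81*3**(s/2 - 1)*s*(s/2 - 4)*(s/2 - 1)/2 + 243*3**(s/2 - 1)*(s/2 - 4)*(s/2 - 1)*(s + (s/2 - 1)**2 - 1) + 162*3**(s/2 - 1)*(s/2 - 4)*(s + (s/2 - 1)**2 - 1) + 81*6**(s/2 - 1)*s*(s/2 - 4)*(s/2 - 1)**2*log(3) - 81*6**(s/2 - 1)*s*(s/2 - 4)*(s/2 - 1) + 81*6**(s/2 - 1)*s*(s/2 - 4)*(s/2 - 1)*log(3) - 6**(s/2 - 1)*s*(s/2 - 1)*(s + (s/2 - 1)**2 - 1))/(54*s*(s/2 - 4)*(s/2 - 1)*(s + (s/2 - 1)**2 - 1))
  0 < Re(s) < 8

remove the power substitution first: 1 on [0, 1); (t + 3)/t on [1, 3/2); log(t) on [3/2, 3); …
undo the shared t-power: t on [0, 1); t + 3 on [1, 3/2); t*log(t) on [3/2, 3); …
cuts at 1, sqrt(6)/2, sqrt(3): linearity sums the 4 kernel integrals
on [0, 1) integrate f = 1 against the kernel
segment [1, sqrt(6)/2) carries (t**2 + 3)/t**2; integrate it
between sqrt(6)/2 and sqrt(3) the integrand is log(t**2)·t^(s-1)
over [sqrt(3), ∞), the kernel integral of t**(-8) enters the sum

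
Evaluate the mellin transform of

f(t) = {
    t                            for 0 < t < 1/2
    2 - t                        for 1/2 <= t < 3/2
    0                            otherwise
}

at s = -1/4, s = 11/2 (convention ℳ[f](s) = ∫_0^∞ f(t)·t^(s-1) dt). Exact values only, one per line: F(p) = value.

along the cuts 1/2, ℳ[f](s) splits into 2 integrals
for t in [0, 1/2): the term is ∫ t·t^(s-1)
∫ (2 - t)·t^(s-1) over [1/2, 3/2)

F(-1/4) = 2*2**(1/4)*(14 - 5*3**(3/4))/3
F(11/2) = -15*sqrt(2)/4576 + 4617*sqrt(6)/9152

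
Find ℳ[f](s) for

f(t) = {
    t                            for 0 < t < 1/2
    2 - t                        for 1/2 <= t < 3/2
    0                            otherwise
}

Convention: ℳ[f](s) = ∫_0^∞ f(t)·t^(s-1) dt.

(3**s*s + 4*3**s - 2*s - 4)/(2*2**s*s*(s + 1))
  Re(s) > -1

along the cuts 1/2, ℳ[f](s) splits into 2 integrals
between 0 and 1/2 the integrand is t·t^(s-1)
∫ over [1/2, 3/2) of (2 - t)·t^(s-1) joins the sum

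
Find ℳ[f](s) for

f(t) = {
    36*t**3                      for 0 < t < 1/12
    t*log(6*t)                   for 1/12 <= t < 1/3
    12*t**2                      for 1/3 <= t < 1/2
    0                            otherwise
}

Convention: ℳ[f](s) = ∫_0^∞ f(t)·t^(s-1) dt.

reversing the shared t-power: 36*t**2 on [0, 1/12); log(6*t) on [1/12, 1/3); 12*t on [1/3, 1/2)
remove the common scale on t first: 4*t**2 on [0, 1/4); log(2*t) on [1/4, 1); 4*t on [1, 3/2)
invert the common scale on t to get t**2 on [0, 1/2); log(t) on [1/2, 2); 2*t on [2, 3)
slice at 1/12, 1/3, transform all 3 pieces, and sum them
segment [0, 1/12) carries 36*t**3; integrate it
∫ over [1/12, 1/3) of t*log(6*t)·t^(s-1) joins the sum
for t in [1/3, 1/2): the term is ∫ 12*t**2·t^(s-1)

(-64*2**(2*s)*(s + 1)**2*(s + 3) + 16*2**(2*s)*(s + 1)*(s + 2)*(s + 3)*log(2) - 16*2**(2*s)*(s + 2)*(s + 3) + 144*6**s*(s + 1)**2*(s + 3) + (s + 1)**2*(s + 2) + 4*(s + 1)*(s + 2)*(s + 3)*log(2) + 4*(s + 2)*(s + 3))/(48*2**(2*s)*3**s*(s + 1)**2*(s + 2)*(s + 3))
  Re(s) > -3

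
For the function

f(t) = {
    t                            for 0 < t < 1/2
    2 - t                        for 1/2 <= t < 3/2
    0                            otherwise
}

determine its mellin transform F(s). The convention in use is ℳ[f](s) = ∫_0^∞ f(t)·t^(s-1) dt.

(3**s*s + 4*3**s - 2*s - 4)/(2*2**s*s*(s + 1))
  Re(s) > -1

decompose at 1/2; ℳ[f](s) sums the 2 pieces' integrals
on [0, 1/2) integrate f = t against the kernel
[1/2, 3/2) adds the kernel integral of (2 - t)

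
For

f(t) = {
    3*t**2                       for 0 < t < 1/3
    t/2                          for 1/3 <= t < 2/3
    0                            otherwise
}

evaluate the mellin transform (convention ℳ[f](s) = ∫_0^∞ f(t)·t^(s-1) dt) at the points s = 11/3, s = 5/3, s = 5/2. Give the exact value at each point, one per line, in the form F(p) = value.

F(11/3) = 3**(1/3)*(11 + 272*2**(2/3))/38556
F(5/3) = 3**(1/3)*(5 + 44*2**(2/3))/1584
F(5/2) = sqrt(3)*(5 + 72*sqrt(2))/5103

peel off the shared t-power: 3*t on [0, 1/3); 1/2 on [1/3, 2/3)
reversing the common scale on t: t on [0, 1); 1/2 on [1, 2)
split f at 1/3: ℳ[f](s) collects 2 kernel integrals
segment [0, 1/3) carries 3*t**2; integrate it
on [1/3, 2/3): add ∫ t/2·t^(s-1) dt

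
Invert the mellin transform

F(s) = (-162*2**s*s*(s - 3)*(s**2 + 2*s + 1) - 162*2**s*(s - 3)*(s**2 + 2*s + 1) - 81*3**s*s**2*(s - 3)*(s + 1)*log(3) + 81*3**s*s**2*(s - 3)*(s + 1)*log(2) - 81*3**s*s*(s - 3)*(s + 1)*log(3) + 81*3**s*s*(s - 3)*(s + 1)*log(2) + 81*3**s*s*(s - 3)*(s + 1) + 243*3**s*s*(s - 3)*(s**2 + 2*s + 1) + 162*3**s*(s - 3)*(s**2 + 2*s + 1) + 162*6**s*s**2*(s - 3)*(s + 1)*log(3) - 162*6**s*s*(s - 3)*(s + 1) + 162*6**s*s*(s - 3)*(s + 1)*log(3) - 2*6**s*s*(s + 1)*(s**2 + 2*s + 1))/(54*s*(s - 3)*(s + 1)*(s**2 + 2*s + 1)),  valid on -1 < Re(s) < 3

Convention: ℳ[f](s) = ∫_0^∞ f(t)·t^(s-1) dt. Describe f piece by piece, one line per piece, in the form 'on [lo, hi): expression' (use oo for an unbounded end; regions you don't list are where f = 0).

invert the common scale on t to get t on [0, 1); t + 3 on [1, 3/2); t*log(t) on [3/2, 3); …
slice at 2, 3, 6, transform all 4 pieces, and sum them
over [0, 2), the kernel integral of t/2 enters the sum
on [2, 3): add ∫ (t/2 + 3)·t^(s-1) dt
on [3, 6): add ∫ t*log(t/2)/2·t^(s-1) dt
the [6, ∞) slice contributes ∫ 8/t**3·t^(s-1) dt

on [0, 2): t/2
on [2, 3): t/2 + 3
on [3, 6): t*log(t/2)/2
on [6, oo): 8/t**3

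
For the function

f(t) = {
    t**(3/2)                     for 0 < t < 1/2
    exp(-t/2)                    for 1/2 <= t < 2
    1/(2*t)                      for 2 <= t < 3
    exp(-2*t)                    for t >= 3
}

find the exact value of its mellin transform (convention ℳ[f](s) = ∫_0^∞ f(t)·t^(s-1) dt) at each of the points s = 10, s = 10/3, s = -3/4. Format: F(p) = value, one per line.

along the cuts 1/2, 2, 3, ℳ[f](s) splits into 4 integrals
segment 0 to 1/2 holds t**(3/2); add its integral
for t in [1/2, 2): the term is ∫ exp(-t/2)·t^(s-1)
[2, 3) adds the kernel integral of 1/(2*t)
∫ exp(-2*t)·t^(s-1) over [3, ∞)

F(10) = -1010083840*exp(-1) + sqrt(2)/47104 + 1047735*exp(-6)/8 + 19171/18 + 122145247909*exp(-1/4)/256
F(10/3) = -8*2**(1/3)*uppergamma(10/3, 1) - 6*2**(1/3)/7 + 3*2**(1/6)/464 + 2**(2/3)*uppergamma(10/3, 6)/16 + 27*3**(1/3)/14 + 8*2**(1/3)*uppergamma(10/3, 1/4)
F(-3/4) = -2**(1/4)*uppergamma(-3/4, 1)/2 - 2*3**(1/4)/63 + 2**(3/4)*uppergamma(-3/4, 6) + 31*2**(1/4)/42 + 2**(1/4)*uppergamma(-3/4, 1/4)/2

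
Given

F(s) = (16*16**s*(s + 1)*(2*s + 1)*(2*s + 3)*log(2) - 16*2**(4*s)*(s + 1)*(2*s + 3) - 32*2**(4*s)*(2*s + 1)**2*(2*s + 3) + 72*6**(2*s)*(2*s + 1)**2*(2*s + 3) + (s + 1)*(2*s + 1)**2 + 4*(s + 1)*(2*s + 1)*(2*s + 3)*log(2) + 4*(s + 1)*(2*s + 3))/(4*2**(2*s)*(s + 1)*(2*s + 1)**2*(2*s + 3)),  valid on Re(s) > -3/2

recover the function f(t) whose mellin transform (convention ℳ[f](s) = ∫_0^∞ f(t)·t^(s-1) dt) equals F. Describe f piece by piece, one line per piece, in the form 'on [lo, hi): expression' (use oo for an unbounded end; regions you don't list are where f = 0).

remove the shared t-power first: t on [0, 1/4); log(sqrt(t)) on [1/4, 4); 2*sqrt(t) on [4, 9)
invert the power substitution to get t**2 on [0, 1/2); log(t) on [1/2, 2); 2*t on [2, 3)
summing 3 kernel integrals split by 1/4, 4 yields ℳ[f](s)
the [0, 1/4) slice contributes ∫ t**(3/2)·t^(s-1) dt
∫ over [1/4, 4) of sqrt(t)*log(sqrt(t))·t^(s-1) joins the sum
on [4, 9): add ∫ 2*t·t^(s-1) dt

on [0, 1/4): t**(3/2)
on [1/4, 4): sqrt(t)*log(sqrt(t))
on [4, 9): 2*t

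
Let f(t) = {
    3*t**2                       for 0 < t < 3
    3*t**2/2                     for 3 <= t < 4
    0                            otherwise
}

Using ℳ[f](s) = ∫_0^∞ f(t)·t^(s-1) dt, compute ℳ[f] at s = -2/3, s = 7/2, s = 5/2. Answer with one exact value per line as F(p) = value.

F(-2/3) = 27*3**(1/3)/8 + 9*2**(2/3)/2
F(7/2) = 729*sqrt(3)/11 + 6144/11
F(5/2) = 27*sqrt(3) + 512/3

treat the 2 regions marked off by 3 separately and sum
segment [0, 3) carries 3*t**2; integrate it
∫ 3*t**2/2·t^(s-1) over [3, 4)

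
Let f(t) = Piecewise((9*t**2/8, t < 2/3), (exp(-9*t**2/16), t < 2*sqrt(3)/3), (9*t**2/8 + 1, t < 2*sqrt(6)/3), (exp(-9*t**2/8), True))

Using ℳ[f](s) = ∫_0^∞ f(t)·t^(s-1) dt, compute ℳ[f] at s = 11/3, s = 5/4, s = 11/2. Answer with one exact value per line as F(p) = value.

remove the common scale on t first: t**2/2 on [0, 1); exp(-t**2/4) on [1, sqrt(3)); t**2/2 + 1 on [sqrt(3), sqrt(6)); …
undo the power substitution: t/2 on [0, 1); exp(-t/4) on [1, 3); t/2 + 1 on [3, 6); …
the common scale on t comes off first: t on [0, 1/2); exp(-t/2) on [1/2, 3/2); t + 1 on [3/2, 3); …
along the cuts 2/3, 2*sqrt(3)/3, 2*sqrt(6)/3, ℳ[f](s) splits into 4 integrals
between 0 and 2/3 the integrand is 9*t**2/8·t^(s-1)
on [2/3, 2*sqrt(3)/3) integrate f = exp(-9*t**2/16) against the kernel
segment [2*sqrt(3)/3, 2*sqrt(6)/3) carries (9*t**2/8 + 1); integrate it
∫ exp(-9*t**2/8)·t^(s-1) over [2*sqrt(6)/3, ∞)

F(11/3) = 4*2**(2/3)*3**(1/3)*(-1496*2**(2/3)*uppergamma(11/6, 3/4) - 603*3**(5/6) + 33 + 374*2**(5/6)*uppergamma(11/6, 3) + 1496*2**(2/3)*uppergamma(11/6, 1/4) + 1800*6**(5/6))/15147
F(5/4) = 2**(1/4)*3**(3/4)*(-164*3**(5/8) - 130*2**(1/4)*uppergamma(5/8, 3/4) + 65*2**(5/8)*uppergamma(5/8, 3) + 20 + 130*2**(1/4)*uppergamma(5/8, 1/4) + 224*6**(5/8))/585
F(11/2) = 32*sqrt(6)*(-2640*sqrt(2)*uppergamma(11/4, 3/4) - 567*3**(3/4) + 11 + 330*2**(3/4)*uppergamma(11/4, 3) + 2640*sqrt(2)*uppergamma(11/4, 1/4) + 3456*6**(3/4))/120285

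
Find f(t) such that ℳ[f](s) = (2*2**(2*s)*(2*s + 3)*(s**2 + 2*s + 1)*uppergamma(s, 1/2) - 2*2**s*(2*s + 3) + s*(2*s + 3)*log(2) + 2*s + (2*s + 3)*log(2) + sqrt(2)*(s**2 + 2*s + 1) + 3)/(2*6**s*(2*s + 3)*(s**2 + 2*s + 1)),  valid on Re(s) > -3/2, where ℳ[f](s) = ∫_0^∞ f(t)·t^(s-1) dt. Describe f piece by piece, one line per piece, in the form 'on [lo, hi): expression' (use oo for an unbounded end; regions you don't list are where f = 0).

the common scale on t comes off first: 3*sqrt(6)*t**(3/2)/4 on [0, 1/3); 3*t*log(3*t/2)/2 on [1/3, 2/3); exp(-3*t/4) on [2/3, ∞)
peel off the common scale on t: t**(3/2) on [0, 1/2); t*log(t) on [1/2, 1); exp(-t/2) on [1, ∞)
cuts at 1/6, 1/3: linearity sums the 3 kernel integrals
segment 0 to 1/6 holds 3*sqrt(3)*t**(3/2); add its integral
on [1/6, 1/3): add ∫ 3*t*log(3*t)·t^(s-1) dt
segment [1/3, ∞) carries exp(-3*t/2); integrate it

on [0, 1/6): 3*sqrt(3)*t**(3/2)
on [1/6, 1/3): 3*t*log(3*t)
on [1/3, oo): exp(-3*t/2)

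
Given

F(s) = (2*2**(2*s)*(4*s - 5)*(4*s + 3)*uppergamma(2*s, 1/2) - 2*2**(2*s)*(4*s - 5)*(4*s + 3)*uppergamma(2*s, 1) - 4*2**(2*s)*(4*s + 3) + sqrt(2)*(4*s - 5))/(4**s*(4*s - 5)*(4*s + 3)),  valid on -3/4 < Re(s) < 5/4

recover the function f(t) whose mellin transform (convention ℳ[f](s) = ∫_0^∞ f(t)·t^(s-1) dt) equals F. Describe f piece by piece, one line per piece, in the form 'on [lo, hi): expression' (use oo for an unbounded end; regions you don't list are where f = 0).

invert the power substitution to get t**(3/2) on [0, 1/2); exp(-t) on [1/2, 1); t**(-5/2) on [1, ∞)
integrate the 3 segments split at 1/4, 1, then add the results
for t in [0, 1/4): the term is ∫ t**(3/4)·t^(s-1)
segment [1/4, 1) carries exp(-sqrt(t)); integrate it
segment [1, ∞) carries t**(-5/4); integrate it

on [0, 1/4): t**(3/4)
on [1/4, 1): exp(-sqrt(t))
on [1, oo): t**(-5/4)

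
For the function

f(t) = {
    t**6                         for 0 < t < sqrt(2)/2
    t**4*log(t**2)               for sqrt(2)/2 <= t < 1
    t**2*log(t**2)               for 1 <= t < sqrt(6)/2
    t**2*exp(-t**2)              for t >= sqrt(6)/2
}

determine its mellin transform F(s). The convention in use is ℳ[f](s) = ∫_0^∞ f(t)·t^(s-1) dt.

back out the power substitution: t**3 on [0, 1/2); t**2*log(t) on [1/2, 1); t*log(t) on [1, 3/2); …
reversing the shared t-power: t**2 on [0, 1/2); t*log(t) on [1/2, 1); log(t) on [1, 3/2); …
cuts at sqrt(2)/2, 1, sqrt(6)/2: linearity sums the 4 kernel integrals
for t in [0, sqrt(2)/2): the term is ∫ t**6·t^(s-1)
∫ t**4*log(t**2)·t^(s-1) over [sqrt(2)/2, 1)
segment [1, sqrt(6)/2) carries t**2*log(t**2); integrate it
on [sqrt(6)/2, ∞): add ∫ t**2*exp(-t**2)·t^(s-1) dt

(4*2**(s/2)*(s + 2)**2*(s + 6)*(4*s + (s + 2)**2 + 12)*uppergamma(s/2 + 1, 3/2) - 16*2**(s/2)*(s + 2)**2*(s + 6) + 16*2**(s/2)*(s + 6)*(4*s + (s + 2)**2 + 12) + 3**(s/2)*(s + 2)*(s + 6)*(-12*log(2) + 12*log(3))*(4*s + (s + 2)**2 + 12) - 24*3**(s/2)*(s + 6)*(4*s + (s + 2)**2 + 12) + (s + 2)**3*(s + 6)*log(4) + 4*(s + 2)**2*(s + 6)*log(2) + 4*(s + 2)**2*(s + 6) + (s + 2)**2*(4*s + (s + 2)**2 + 12))/(8*2**(s/2)*(s + 2)**2*(s + 6)*(4*s + (s + 2)**2 + 12))
  Re(s) > -6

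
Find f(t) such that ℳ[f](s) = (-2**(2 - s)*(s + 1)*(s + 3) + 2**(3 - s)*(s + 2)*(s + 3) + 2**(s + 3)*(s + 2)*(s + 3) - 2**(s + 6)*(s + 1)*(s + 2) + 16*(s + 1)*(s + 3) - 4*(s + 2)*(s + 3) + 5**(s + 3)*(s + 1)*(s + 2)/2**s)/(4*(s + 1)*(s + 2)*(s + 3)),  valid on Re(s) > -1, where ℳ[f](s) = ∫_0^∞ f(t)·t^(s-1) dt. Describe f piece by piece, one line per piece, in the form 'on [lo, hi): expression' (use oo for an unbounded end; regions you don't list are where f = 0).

cuts at 1/2, 1, 2: linearity sums the 4 kernel integrals
the [0, 1/2) slice contributes ∫ 4*t·t^(s-1) dt
for t in [1/2, 1): the term is ∫ 4*t**2·t^(s-1)
piece [1, 2): integrate t against the kernel
for t in [2, 5/2): the term is ∫ 2*t**3·t^(s-1)

on [0, 1/2): 4*t
on [1/2, 1): 4*t**2
on [1, 2): t
on [2, 5/2): 2*t**3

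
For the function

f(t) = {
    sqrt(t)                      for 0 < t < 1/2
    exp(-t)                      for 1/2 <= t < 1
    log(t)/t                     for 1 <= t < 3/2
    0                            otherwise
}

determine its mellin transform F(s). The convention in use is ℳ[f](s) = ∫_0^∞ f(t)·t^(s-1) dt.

f breaks at 1/2, 1 into 3 integrals to sum
piece [0, 1/2): integrate sqrt(t) against the kernel
segment 1/2 to 1 holds exp(-t); add its integral
∫ over [1, 3/2) of log(t)/t·t^(s-1) joins the sum

(3*2**s*(2*s + 1)*(s**2 - 2*s + 1)*uppergamma(s, 1/2) - 3*2**s*(2*s + 1)*(s**2 - 2*s + 1)*uppergamma(s, 1) + 3*2**s*(2*s + 1) + 3**s*s*(2*s + 1)*(-2*log(2) + 2*log(3)) - 2*3**s*(2*s + 1) + 3**s*(2*s + 1)*(-2*log(3) + 2*log(2)) + 3*sqrt(2)*(s**2 - 2*s + 1))/(3*2**s*(2*s + 1)*(s**2 - 2*s + 1))
  Re(s) > -1/2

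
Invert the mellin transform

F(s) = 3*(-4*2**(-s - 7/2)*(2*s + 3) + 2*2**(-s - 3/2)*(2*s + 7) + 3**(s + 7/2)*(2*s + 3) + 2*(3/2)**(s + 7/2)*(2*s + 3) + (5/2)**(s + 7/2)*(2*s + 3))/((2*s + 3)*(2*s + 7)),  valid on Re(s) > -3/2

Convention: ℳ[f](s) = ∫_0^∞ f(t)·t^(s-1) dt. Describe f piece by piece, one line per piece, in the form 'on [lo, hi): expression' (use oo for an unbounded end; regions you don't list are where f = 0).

on [0, 1/2): 3*t**(3/2)
on [1/2, 3/2): 6*t**(7/2)
on [3/2, 5/2): 3*t**(7/2)
on [5/2, 3): 3*t**(7/2)/2

linearity at 1/2, 3/2, 5/2 turns ℳ[f](s) into 4 summed integrals
the [0, 1/2) slice contributes ∫ 3*t**(3/2)·t^(s-1) dt
segment [1/2, 3/2) carries 6*t**(7/2); integrate it
piece [3/2, 5/2): integrate 3*t**(7/2) against the kernel
∫ over [5/2, 3) of 3*t**(7/2)/2·t^(s-1) joins the sum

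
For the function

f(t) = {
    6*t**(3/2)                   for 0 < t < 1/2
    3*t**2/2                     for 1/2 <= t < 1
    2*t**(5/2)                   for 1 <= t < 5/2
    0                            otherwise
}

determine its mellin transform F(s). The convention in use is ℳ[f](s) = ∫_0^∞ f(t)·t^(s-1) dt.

(2**(5/2 - s)*5**(s + 5/2)*(s + 2)*(2*s + 3) + 3*2**(7/2 - s)*(s + 2)*(2*s + 5) - 32*(s + 2)*(2*s + 3) + 12*(2*s + 3)*(2*s + 5) - 3*(2*s + 3)*(2*s + 5)/2**s)/(8*(s + 2)*(2*s + 3)*(2*s + 5))
  Re(s) > -3/2

f breaks at 1/2, 1 into 3 integrals to sum
the [0, 1/2) slice contributes ∫ 6*t**(3/2)·t^(s-1) dt
on [1/2, 1) integrate f = 3*t**2/2 against the kernel
on [1, 5/2): add ∫ 2*t**(5/2)·t^(s-1) dt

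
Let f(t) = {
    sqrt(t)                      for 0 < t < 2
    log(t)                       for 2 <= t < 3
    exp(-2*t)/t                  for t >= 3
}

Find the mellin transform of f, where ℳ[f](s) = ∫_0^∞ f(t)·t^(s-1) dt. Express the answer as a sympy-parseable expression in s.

(-12**s*s**2*log(4) + 2*12**s*sqrt(2)*s**2 - 12**s*s*log(2) + 2*12**s*s + 12**s + 2*18**s*s**2*log(3) - 2*18**s*s + 18**s*s*log(3) - 18**s + 4*3**s*s**3*uppergamma(s - 1, 6) + 2*3**s*s**2*uppergamma(s - 1, 6))/(6**s*s**2*(2*s + 1))
  Re(s) > -1/2

back out the shared t-power: t**(3/2) on [0, 2); t*log(t) on [2, 3); exp(-2*t) on [3, ∞)
breakpoints 2, 3: one integral from each of the 3 segments
on [0, 2): add ∫ sqrt(t)·t^(s-1) dt
the [2, 3) slice contributes ∫ log(t)·t^(s-1) dt
piece [3, ∞): integrate exp(-2*t)/t against the kernel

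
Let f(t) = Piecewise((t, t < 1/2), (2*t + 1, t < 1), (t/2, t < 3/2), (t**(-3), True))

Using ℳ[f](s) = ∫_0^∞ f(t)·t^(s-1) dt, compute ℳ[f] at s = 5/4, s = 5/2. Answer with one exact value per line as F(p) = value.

decompose at 1/2, 1, 3/2; ℳ[f](s) sums the 4 pieces' integrals
segment [0, 1/2) carries t; integrate it
∫ over [1/2, 1) of (2*t + 1)·t^(s-1) joins the sum
on [1, 3/2) integrate f = t/2 against the kernel
[3/2, ∞) adds the kernel integral of t**(-3)

F(5/4) = 2**(3/4)*(-322 + 475*3**(1/4) + 924*2**(1/4))/1260
F(5/2) = -19*sqrt(2)/280 + 29/35 + 305*sqrt(6)/336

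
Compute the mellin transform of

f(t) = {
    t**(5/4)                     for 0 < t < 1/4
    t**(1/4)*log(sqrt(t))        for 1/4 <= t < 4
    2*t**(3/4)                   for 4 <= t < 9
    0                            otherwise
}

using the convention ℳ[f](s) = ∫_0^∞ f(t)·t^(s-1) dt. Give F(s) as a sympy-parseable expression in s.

strip the power substitution: t**(5/2) on [0, 1/2); sqrt(t)*log(t) on [1/2, 2); 2*t**(3/2) on [2, 3)
strip the shared t-power: t**2 on [0, 1/2); log(t) on [1/2, 2); 2*t on [2, 3)
slice at 1/4, 4, transform all 3 pieces, and sum them
for t in [0, 1/4): the term is ∫ t**(5/4)·t^(s-1)
[1/4, 4) adds the kernel integral of t**(1/4)*log(sqrt(t))
∫ over [4, 9) of 2*t**(3/4)·t^(s-1) joins the sum

2**(-2*s - 1/2)*(8*16**s*(4*s + 1)*(4*s + 3)*(4*s + 5)*log(2) - 2**(4*s + 4)*(4*s + 3)*(4*s + 5) + 2**(4*s + 5)*(-4*s - 5)*(4*s + 1)**2 + 6**(2*s + 3/2)*(4*s + 1)**2*(16*s + 20) + (4*s + 1)**2*(4*s + 3) + 4*(4*s + 1)*(4*s + 3)*(4*s + 5)*log(2) + 8*(4*s + 3)*(4*s + 5))/((4*s + 1)**2*(4*s + 3)*(4*s + 5))
  Re(s) > -5/4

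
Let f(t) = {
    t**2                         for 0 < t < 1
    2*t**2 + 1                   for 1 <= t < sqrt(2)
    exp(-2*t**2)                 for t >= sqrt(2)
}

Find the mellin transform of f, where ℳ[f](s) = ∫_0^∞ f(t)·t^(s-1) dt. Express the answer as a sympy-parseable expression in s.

(2**(s/2)*s*(s/2 + 1)*uppergamma(s/2, 4)/2 - 4**(s/2)*s - 4**(s/2) + 5*8**(s/2)*s/2 + 8**(s/2))/(4**(s/2)*s*(s/2 + 1))
  Re(s) > -2

back out the power substitution: t on [0, 1); 2*t + 1 on [1, 2); exp(-2*t) on [2, ∞)
linearity at 1, sqrt(2) turns ℳ[f](s) into 3 summed integrals
segment 0 to 1 holds t**2; add its integral
piece [1, sqrt(2)): integrate (2*t**2 + 1) against the kernel
∫ exp(-2*t**2)·t^(s-1) over [sqrt(2), ∞)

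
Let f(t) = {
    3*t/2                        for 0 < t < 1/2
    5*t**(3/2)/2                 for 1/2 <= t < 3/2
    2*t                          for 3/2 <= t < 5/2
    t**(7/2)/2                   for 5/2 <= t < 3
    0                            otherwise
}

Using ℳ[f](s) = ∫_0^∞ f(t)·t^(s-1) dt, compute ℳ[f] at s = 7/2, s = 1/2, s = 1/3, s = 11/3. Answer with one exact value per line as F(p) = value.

integrate the 4 segments split at 1/2, 3/2, 5/2, then add the results
∫ over [0, 1/2) of 3*t/2·t^(s-1) joins the sum
between 1/2 and 3/2 the integrand is 5*t**(3/2)/2·t^(s-1)
on [3/2, 5/2): add ∫ 2*t·t^(s-1) dt
segment 5/2 to 3 holds t**(7/2)/2; add its integral

F(7/2) = -9*sqrt(6)/8 + sqrt(2)/96 + 625*sqrt(10)/72 + 208587/1792
F(1/2) = -sqrt(6) + sqrt(2)/4 + 5*sqrt(10)/3 + 991/128
F(1/3) = -375*2**(1/6)*5**(5/6)/368 - 9*2**(2/3)*3**(1/3)/8 - 15*2**(1/6)/44 + 9*2**(2/3)/32 + 45*2**(1/6)*3**(5/6)/44 + 15*2**(2/3)*5**(1/3)/8 + 81*3**(5/6)/23
F(11/3) = -234375*2**(5/6)*5**(1/6)/11008 - 243*2**(1/3)*3**(2/3)/224 - 15*2**(5/6)/1984 + 9*2**(1/3)/896 + 3645*2**(5/6)*3**(1/6)/1984 + 1875*2**(1/3)*5**(2/3)/224 + 6561*3**(1/6)/43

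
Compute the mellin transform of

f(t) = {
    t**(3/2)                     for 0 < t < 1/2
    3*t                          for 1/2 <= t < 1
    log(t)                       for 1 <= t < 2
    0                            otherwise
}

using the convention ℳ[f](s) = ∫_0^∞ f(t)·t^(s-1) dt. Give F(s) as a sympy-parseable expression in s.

f breaks at 1/2, 1 into 3 integrals to sum
on [0, 1/2) integrate f = t**(3/2) against the kernel
∫ over [1/2, 1) of 3*t·t^(s-1) joins the sum
piece [1, 2): integrate log(t) against the kernel

(-2*2**(2*s)*(s + 1)*(2*s + 3) + 6*2**s*s**2*(2*s + 3) + 2*2**s*(s + 1)*(2*s + 3) + 4**s*s*(s + 1)*(2*s + 3)*log(4) + sqrt(2)*s**2*(s + 1) - 3*s**2*(2*s + 3))/(2*2**s*s**2*(s + 1)*(2*s + 3))
  Re(s) > -3/2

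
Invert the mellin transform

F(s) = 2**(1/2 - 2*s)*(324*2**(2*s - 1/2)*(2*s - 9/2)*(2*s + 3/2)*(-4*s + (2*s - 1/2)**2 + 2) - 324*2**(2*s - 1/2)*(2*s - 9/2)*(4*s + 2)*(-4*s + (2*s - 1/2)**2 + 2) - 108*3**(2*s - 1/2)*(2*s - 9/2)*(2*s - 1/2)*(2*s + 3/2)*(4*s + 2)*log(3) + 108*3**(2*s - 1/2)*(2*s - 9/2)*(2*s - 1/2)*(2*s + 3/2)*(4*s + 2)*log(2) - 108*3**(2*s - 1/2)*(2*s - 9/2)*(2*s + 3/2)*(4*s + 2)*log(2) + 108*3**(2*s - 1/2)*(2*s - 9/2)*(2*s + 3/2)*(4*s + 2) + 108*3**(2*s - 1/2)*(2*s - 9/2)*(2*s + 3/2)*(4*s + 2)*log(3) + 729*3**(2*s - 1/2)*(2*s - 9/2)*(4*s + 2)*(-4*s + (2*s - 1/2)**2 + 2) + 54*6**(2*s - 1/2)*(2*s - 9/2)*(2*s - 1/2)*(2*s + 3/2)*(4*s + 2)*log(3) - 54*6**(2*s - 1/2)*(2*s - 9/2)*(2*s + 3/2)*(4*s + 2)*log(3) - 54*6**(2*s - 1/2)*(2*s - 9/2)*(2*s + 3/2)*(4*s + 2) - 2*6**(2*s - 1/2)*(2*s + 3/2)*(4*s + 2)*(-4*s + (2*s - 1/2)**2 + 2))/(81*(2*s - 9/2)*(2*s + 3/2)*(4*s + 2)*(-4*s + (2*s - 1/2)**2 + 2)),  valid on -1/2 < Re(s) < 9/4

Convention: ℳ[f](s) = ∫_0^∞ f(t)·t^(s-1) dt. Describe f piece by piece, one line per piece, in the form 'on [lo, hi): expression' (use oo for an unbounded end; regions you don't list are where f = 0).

remove the power substitution first: t on [0, 1); 2*t**(3/2) on [1, 3/2); log(t)/t**(3/2) on [3/2, 3); …
strip the shared t-power: t**2 on [0, 1); 2*t**(5/2) on [1, 3/2); log(t)/sqrt(t) on [3/2, 3); …
invert the shared t-power to get t**(3/2) on [0, 1); 2*t**2 on [1, 3/2); log(t)/t on [3/2, 3); …
f breaks at 1, 9/4, 9 into 4 integrals to sum
piece [0, 1): integrate sqrt(t) against the kernel
for t in [1, 9/4): the term is ∫ 2*t**(3/4)·t^(s-1)
the [9/4, 9) slice contributes ∫ log(sqrt(t))/t**(3/4)·t^(s-1) dt
piece [9, ∞): integrate t**(-9/4) against the kernel

on [0, 1): sqrt(t)
on [1, 9/4): 2*t**(3/4)
on [9/4, 9): log(sqrt(t))/t**(3/4)
on [9, oo): t**(-9/4)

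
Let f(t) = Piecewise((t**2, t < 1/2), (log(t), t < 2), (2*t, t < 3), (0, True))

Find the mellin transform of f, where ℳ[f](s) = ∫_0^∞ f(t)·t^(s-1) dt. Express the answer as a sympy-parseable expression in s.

(-16*2**(2*s)*s**2*(s + 2) + 4*2**(2*s)*s*(s + 1)*(s + 2)*log(2) - 4*2**(2*s)*(s + 1)*(s + 2) + 24*6**s*s**2*(s + 2) + s**2*(s + 1) + 4*s*(s + 1)*(s + 2)*log(2) + 4*(s + 1)*(s + 2))/(4*2**s*s**2*(s + 1)*(s + 2))
  Re(s) > -2

f breaks at 1/2, 2 into 3 integrals to sum
piece [0, 1/2): integrate t**2 against the kernel
segment [1/2, 2) carries log(t); integrate it
the [2, 3) slice contributes ∫ 2*t·t^(s-1) dt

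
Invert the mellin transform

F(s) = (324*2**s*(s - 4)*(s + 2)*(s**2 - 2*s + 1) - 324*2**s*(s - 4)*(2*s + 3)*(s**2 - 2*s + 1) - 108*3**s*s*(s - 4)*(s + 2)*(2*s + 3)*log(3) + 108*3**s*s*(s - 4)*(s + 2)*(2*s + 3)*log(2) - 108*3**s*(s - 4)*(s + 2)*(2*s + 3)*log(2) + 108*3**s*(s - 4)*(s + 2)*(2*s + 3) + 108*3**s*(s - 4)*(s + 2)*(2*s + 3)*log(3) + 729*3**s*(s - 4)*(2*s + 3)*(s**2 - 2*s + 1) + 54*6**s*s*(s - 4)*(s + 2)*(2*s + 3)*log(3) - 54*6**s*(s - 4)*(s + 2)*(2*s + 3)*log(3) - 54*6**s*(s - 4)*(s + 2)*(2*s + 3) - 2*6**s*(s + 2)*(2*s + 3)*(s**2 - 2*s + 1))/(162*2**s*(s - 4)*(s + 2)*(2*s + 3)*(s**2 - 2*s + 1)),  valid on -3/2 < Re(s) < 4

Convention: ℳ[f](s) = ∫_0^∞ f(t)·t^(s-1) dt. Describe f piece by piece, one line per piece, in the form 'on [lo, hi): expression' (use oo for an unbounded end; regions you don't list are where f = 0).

on [0, 1): t**(3/2)
on [1, 3/2): 2*t**2
on [3/2, 3): log(t)/t
on [3, oo): t**(-4)

breakpoints 1, 3/2, 3: one integral from each of the 4 segments
segment 0 to 1 holds t**(3/2); add its integral
∫ over [1, 3/2) of 2*t**2·t^(s-1) joins the sum
segment [3/2, 3) carries log(t)/t; integrate it
the [3, ∞) slice contributes ∫ t**(-4)·t^(s-1) dt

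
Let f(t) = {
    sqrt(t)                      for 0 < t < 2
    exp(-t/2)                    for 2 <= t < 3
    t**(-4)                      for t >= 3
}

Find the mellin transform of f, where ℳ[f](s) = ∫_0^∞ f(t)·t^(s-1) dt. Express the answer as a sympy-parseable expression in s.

cuts at 2, 3: linearity sums the 3 kernel integrals
on [0, 2): add ∫ sqrt(t)·t^(s-1) dt
segment [2, 3) carries exp(-t/2); integrate it
segment [3, ∞) carries t**(-4); integrate it

(2**s*(s - 4)*(2*s + 1)*uppergamma(s, 1) - 2**s*(s - 4)*(2*s + 1)*uppergamma(s, 3/2) + 2*2**(s + 1/2)*(s - 4) - 3**s*(2*s + 1)/81)/((s - 4)*(2*s + 1))
  -1/2 < Re(s) < 4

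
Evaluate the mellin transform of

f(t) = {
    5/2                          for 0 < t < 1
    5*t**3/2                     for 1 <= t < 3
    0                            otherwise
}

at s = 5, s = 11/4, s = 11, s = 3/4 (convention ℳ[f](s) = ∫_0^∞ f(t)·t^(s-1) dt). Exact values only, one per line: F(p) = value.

F(5) = 4101/2
F(11/4) = 120/253 + 2430*3**(3/4)/23
F(11) = 131531655/154
F(3/4) = 8/3 + 18*3**(3/4)

the 2 pieces separated at 1 each add one integral
the [0, 1) slice contributes ∫ 5/2·t^(s-1) dt
between 1 and 3 the integrand is 5*t**3/2·t^(s-1)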